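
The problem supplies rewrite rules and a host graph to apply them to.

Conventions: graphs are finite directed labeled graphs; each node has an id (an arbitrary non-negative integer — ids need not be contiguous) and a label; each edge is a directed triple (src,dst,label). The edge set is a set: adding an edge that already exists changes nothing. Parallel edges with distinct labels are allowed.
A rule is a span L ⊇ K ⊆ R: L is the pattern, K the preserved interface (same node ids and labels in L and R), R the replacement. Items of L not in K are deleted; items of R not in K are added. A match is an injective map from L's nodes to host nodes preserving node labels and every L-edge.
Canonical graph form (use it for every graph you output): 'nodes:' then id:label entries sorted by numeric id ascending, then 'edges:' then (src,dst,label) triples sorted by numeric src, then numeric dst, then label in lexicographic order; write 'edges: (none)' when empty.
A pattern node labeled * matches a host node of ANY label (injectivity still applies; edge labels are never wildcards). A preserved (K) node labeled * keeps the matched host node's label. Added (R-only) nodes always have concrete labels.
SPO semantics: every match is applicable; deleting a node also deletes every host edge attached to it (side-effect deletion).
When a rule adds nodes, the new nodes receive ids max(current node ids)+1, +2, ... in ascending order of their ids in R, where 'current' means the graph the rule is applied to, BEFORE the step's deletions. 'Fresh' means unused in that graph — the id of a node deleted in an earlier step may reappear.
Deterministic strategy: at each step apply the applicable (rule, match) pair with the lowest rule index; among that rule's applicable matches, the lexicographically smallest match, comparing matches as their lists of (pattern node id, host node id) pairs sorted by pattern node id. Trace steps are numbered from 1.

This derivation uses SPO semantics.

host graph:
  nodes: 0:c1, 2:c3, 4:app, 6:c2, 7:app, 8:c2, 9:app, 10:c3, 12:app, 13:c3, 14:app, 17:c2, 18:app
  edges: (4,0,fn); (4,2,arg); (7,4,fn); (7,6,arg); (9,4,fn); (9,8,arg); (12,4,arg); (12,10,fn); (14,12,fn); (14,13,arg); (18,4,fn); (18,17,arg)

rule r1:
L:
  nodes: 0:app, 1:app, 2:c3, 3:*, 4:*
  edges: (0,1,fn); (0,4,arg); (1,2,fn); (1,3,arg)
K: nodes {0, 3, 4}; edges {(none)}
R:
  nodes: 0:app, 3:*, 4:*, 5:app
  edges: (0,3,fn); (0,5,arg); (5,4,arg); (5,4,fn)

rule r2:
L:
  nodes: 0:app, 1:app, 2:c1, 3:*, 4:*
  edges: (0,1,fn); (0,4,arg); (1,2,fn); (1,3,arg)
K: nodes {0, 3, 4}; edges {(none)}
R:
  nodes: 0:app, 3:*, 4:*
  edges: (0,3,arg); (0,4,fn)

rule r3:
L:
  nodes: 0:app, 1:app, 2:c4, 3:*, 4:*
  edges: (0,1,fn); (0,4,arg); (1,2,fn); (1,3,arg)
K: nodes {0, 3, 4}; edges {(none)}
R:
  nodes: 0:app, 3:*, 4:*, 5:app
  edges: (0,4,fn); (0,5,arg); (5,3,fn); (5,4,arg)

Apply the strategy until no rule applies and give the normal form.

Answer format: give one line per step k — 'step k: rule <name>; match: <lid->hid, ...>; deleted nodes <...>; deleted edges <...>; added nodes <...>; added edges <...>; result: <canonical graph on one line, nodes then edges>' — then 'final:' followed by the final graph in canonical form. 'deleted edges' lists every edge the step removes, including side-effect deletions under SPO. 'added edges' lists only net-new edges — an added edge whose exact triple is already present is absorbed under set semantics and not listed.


step 1: rule r1; match: 0->14, 1->12, 2->10, 3->4, 4->13; deleted nodes 10, 12; deleted edges (12,4,arg); (12,10,fn); (14,12,fn); (14,13,arg); added nodes 19; added edges (14,4,fn); (14,19,arg); (19,13,arg); (19,13,fn); result: nodes: 0:c1, 2:c3, 4:app, 6:c2, 7:app, 8:c2, 9:app, 13:c3, 14:app, 17:c2, 18:app, 19:app edges: (4,0,fn); (4,2,arg); (7,4,fn); (7,6,arg); (9,4,fn); (9,8,arg); (14,4,fn); (14,19,arg); (18,4,fn); (18,17,arg); (19,13,arg); (19,13,fn)
step 2: rule r2; match: 0->7, 1->4, 2->0, 3->2, 4->6; deleted nodes 0, 4; deleted edges (4,0,fn); (4,2,arg); (7,4,fn); (7,6,arg); (9,4,fn); (14,4,fn); (18,4,fn); added nodes (none); added edges (7,2,arg); (7,6,fn); result: nodes: 2:c3, 6:c2, 7:app, 8:c2, 9:app, 13:c3, 14:app, 17:c2, 18:app, 19:app edges: (7,2,arg); (7,6,fn); (9,8,arg); (14,19,arg); (18,17,arg); (19,13,arg); (19,13,fn)
final:
nodes: 2:c3, 6:c2, 7:app, 8:c2, 9:app, 13:c3, 14:app, 17:c2, 18:app, 19:app
edges: (7,2,arg); (7,6,fn); (9,8,arg); (14,19,arg); (18,17,arg); (19,13,arg); (19,13,fn)


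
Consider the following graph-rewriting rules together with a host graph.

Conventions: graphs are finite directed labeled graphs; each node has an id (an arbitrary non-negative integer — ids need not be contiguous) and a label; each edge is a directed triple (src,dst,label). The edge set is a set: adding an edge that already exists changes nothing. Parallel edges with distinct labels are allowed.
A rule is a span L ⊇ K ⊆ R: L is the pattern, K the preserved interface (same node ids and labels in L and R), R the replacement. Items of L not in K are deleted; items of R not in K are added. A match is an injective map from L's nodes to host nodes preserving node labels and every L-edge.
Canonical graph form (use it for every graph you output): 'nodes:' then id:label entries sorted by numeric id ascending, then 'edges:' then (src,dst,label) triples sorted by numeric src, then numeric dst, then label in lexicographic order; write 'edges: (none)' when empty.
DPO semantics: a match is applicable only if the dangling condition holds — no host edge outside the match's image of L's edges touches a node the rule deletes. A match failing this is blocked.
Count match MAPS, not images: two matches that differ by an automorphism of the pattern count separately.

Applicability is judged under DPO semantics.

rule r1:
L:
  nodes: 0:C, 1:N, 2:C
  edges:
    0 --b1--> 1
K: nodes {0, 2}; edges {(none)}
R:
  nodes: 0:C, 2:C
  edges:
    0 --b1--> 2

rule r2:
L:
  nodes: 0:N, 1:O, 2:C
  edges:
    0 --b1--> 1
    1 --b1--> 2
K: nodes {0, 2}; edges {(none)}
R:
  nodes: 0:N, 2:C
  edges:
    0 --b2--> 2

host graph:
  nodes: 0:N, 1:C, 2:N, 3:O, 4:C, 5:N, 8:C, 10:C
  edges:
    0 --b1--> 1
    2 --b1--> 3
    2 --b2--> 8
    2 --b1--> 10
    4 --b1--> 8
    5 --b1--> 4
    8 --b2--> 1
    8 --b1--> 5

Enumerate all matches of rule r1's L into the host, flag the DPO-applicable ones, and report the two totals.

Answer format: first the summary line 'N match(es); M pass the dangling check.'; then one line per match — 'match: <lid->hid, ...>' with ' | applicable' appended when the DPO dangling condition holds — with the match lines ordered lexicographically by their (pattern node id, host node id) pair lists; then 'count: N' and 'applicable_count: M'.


3 match(es); 0 pass the dangling check.
match: 0->8, 1->5, 2->1
match: 0->8, 1->5, 2->4
match: 0->8, 1->5, 2->10
count: 3
applicable_count: 0


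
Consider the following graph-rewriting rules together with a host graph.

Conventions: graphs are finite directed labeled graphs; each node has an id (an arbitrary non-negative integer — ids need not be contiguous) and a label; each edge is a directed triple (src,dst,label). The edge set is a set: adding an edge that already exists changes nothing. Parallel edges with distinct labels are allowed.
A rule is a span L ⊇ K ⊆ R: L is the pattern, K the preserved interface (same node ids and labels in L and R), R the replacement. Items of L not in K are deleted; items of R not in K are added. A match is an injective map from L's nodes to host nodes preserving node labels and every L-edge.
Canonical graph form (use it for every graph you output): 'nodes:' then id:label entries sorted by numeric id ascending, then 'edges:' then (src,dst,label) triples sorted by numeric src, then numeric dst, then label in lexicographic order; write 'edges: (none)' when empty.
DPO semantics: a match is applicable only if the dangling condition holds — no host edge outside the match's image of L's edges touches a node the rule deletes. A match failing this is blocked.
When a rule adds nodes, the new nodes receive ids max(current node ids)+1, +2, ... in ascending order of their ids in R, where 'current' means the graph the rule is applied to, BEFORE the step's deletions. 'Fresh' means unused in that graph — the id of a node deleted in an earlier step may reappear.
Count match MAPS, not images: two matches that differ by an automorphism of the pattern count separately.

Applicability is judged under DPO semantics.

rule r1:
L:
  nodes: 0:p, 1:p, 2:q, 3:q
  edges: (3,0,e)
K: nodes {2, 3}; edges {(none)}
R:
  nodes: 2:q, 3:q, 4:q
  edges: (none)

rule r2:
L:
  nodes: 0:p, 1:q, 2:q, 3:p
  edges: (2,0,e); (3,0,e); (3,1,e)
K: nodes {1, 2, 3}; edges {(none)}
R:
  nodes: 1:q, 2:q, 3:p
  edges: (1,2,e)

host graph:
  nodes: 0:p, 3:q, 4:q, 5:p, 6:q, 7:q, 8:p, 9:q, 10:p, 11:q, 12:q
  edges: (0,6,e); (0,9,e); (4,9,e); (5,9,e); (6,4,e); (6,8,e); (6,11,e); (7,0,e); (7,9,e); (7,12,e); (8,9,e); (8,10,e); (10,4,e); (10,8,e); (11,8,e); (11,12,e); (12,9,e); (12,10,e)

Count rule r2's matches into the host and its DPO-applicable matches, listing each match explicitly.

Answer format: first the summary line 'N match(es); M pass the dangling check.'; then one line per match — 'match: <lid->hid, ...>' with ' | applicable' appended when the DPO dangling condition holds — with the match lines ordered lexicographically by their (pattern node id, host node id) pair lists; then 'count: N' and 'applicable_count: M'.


3 match(es); 0 pass the dangling check.
match: 0->8, 1->4, 2->6, 3->10
match: 0->8, 1->4, 2->11, 3->10
match: 0->10, 1->9, 2->12, 3->8
count: 3
applicable_count: 0


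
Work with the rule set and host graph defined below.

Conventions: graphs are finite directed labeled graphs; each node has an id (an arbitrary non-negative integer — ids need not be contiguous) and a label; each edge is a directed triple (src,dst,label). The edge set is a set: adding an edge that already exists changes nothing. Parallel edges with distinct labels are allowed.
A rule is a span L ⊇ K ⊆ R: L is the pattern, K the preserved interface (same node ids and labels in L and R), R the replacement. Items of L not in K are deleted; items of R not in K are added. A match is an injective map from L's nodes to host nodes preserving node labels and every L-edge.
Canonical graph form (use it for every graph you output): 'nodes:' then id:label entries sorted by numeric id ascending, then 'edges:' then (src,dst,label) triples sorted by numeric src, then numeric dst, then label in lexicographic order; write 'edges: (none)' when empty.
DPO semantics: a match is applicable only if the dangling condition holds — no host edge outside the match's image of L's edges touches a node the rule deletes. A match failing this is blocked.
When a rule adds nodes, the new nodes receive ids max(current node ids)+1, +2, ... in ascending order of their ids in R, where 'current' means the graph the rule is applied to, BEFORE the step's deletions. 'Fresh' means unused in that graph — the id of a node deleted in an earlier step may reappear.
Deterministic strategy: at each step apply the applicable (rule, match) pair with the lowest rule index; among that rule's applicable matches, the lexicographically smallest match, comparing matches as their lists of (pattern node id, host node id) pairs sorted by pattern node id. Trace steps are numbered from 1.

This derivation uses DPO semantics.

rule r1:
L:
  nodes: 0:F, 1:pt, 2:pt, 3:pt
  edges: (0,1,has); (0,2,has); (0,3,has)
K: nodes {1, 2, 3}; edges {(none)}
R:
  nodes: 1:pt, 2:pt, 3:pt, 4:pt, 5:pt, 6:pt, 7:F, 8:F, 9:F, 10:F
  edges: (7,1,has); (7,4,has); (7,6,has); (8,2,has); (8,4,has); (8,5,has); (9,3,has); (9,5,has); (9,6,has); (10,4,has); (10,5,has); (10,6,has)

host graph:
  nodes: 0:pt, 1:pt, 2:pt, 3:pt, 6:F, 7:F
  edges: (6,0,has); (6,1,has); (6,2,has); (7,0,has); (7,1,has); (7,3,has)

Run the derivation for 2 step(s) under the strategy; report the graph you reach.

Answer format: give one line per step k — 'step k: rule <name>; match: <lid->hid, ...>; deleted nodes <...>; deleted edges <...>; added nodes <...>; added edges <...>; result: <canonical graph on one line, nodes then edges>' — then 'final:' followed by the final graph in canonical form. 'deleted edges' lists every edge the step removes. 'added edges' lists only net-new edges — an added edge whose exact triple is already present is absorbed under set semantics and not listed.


step 1: rule r1; match: 0->6, 1->0, 2->1, 3->2; deleted nodes 6; deleted edges (6,0,has); (6,1,has); (6,2,has); added nodes 8, 9, 10, 11, 12, 13, 14; added edges (11,0,has); (11,8,has); (11,10,has); (12,1,has); (12,8,has); (12,9,has); (13,2,has); (13,9,has); (13,10,has); (14,8,has); (14,9,has); (14,10,has); result: nodes: 0:pt, 1:pt, 2:pt, 3:pt, 7:F, 8:pt, 9:pt, 10:pt, 11:F, 12:F, 13:F, 14:F edges: (7,0,has); (7,1,has); (7,3,has); (11,0,has); (11,8,has); (11,10,has); (12,1,has); (12,8,has); (12,9,has); (13,2,has); (13,9,has); (13,10,has); (14,8,has); (14,9,has); (14,10,has)
step 2: rule r1; match: 0->7, 1->0, 2->1, 3->3; deleted nodes 7; deleted edges (7,0,has); (7,1,has); (7,3,has); added nodes 15, 16, 17, 18, 19, 20, 21; added edges (18,0,has); (18,15,has); (18,17,has); (19,1,has); (19,15,has); (19,16,has); (20,3,has); (20,16,has); (20,17,has); (21,15,has); (21,16,has); (21,17,has); result: nodes: 0:pt, 1:pt, 2:pt, 3:pt, 8:pt, 9:pt, 10:pt, 11:F, 12:F, 13:F, 14:F, 15:pt, 16:pt, 17:pt, 18:F, 19:F, 20:F, 21:F edges: (11,0,has); (11,8,has); (11,10,has); (12,1,has); (12,8,has); (12,9,has); (13,2,has); (13,9,has); (13,10,has); (14,8,has); (14,9,has); (14,10,has); (18,0,has); (18,15,has); (18,17,has); (19,1,has); (19,15,has); (19,16,has); (20,3,has); (20,16,has); (20,17,has); (21,15,has); (21,16,has); (21,17,has)
final:
nodes: 0:pt, 1:pt, 2:pt, 3:pt, 8:pt, 9:pt, 10:pt, 11:F, 12:F, 13:F, 14:F, 15:pt, 16:pt, 17:pt, 18:F, 19:F, 20:F, 21:F
edges: (11,0,has); (11,8,has); (11,10,has); (12,1,has); (12,8,has); (12,9,has); (13,2,has); (13,9,has); (13,10,has); (14,8,has); (14,9,has); (14,10,has); (18,0,has); (18,15,has); (18,17,has); (19,1,has); (19,15,has); (19,16,has); (20,3,has); (20,16,has); (20,17,has); (21,15,has); (21,16,has); (21,17,has)


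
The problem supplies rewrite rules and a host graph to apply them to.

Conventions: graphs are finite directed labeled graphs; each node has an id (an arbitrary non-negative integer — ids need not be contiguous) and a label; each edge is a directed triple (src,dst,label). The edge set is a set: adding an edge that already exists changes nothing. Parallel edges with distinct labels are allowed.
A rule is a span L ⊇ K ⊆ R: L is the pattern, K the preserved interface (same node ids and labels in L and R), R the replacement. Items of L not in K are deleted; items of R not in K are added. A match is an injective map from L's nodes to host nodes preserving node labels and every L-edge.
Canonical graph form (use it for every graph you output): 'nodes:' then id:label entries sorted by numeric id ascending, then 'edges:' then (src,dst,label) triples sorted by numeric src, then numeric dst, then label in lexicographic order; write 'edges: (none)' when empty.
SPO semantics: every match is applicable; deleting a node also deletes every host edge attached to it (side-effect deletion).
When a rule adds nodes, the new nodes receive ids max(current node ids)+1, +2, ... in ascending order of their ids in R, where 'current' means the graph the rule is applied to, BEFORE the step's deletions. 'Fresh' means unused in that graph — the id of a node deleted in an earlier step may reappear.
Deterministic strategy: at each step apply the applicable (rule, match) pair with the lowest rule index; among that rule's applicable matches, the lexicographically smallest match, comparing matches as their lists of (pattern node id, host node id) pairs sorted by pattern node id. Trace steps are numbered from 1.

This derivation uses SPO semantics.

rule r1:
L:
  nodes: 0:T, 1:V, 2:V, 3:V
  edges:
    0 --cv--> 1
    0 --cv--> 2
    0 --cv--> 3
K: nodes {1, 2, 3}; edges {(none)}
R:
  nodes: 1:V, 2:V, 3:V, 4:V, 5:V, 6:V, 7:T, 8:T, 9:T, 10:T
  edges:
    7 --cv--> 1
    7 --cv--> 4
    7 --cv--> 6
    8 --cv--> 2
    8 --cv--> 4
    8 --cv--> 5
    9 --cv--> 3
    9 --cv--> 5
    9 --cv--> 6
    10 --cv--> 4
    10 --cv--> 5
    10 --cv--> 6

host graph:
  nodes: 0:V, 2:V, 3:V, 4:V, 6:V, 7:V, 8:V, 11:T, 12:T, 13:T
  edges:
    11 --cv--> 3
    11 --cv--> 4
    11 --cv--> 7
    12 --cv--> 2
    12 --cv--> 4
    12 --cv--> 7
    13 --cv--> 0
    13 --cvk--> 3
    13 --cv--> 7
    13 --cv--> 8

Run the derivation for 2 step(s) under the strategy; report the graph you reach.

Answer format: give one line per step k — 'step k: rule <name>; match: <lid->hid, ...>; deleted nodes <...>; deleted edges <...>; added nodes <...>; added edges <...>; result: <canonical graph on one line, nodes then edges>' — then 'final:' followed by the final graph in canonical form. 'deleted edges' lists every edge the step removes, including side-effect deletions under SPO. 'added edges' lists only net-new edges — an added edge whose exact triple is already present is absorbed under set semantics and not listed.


step 1: rule r1; match: 0->11, 1->3, 2->4, 3->7; deleted nodes 11; deleted edges (11,3,cv); (11,4,cv); (11,7,cv); added nodes 14, 15, 16, 17, 18, 19, 20; added edges (17,3,cv); (17,14,cv); (17,16,cv); (18,4,cv); (18,14,cv); (18,15,cv); (19,7,cv); (19,15,cv); (19,16,cv); (20,14,cv); (20,15,cv); (20,16,cv); result: nodes: 0:V, 2:V, 3:V, 4:V, 6:V, 7:V, 8:V, 12:T, 13:T, 14:V, 15:V, 16:V, 17:T, 18:T, 19:T, 20:T edges: (12,2,cv); (12,4,cv); (12,7,cv); (13,0,cv); (13,3,cvk); (13,7,cv); (13,8,cv); (17,3,cv); (17,14,cv); (17,16,cv); (18,4,cv); (18,14,cv); (18,15,cv); (19,7,cv); (19,15,cv); (19,16,cv); (20,14,cv); (20,15,cv); (20,16,cv)
step 2: rule r1; match: 0->12, 1->2, 2->4, 3->7; deleted nodes 12; deleted edges (12,2,cv); (12,4,cv); (12,7,cv); added nodes 21, 22, 23, 24, 25, 26, 27; added edges (24,2,cv); (24,21,cv); (24,23,cv); (25,4,cv); (25,21,cv); (25,22,cv); (26,7,cv); (26,22,cv); (26,23,cv); (27,21,cv); (27,22,cv); (27,23,cv); result: nodes: 0:V, 2:V, 3:V, 4:V, 6:V, 7:V, 8:V, 13:T, 14:V, 15:V, 16:V, 17:T, 18:T, 19:T, 20:T, 21:V, 22:V, 23:V, 24:T, 25:T, 26:T, 27:T edges: (13,0,cv); (13,3,cvk); (13,7,cv); (13,8,cv); (17,3,cv); (17,14,cv); (17,16,cv); (18,4,cv); (18,14,cv); (18,15,cv); (19,7,cv); (19,15,cv); (19,16,cv); (20,14,cv); (20,15,cv); (20,16,cv); (24,2,cv); (24,21,cv); (24,23,cv); (25,4,cv); (25,21,cv); (25,22,cv); (26,7,cv); (26,22,cv); (26,23,cv); (27,21,cv); (27,22,cv); (27,23,cv)
final:
nodes: 0:V, 2:V, 3:V, 4:V, 6:V, 7:V, 8:V, 13:T, 14:V, 15:V, 16:V, 17:T, 18:T, 19:T, 20:T, 21:V, 22:V, 23:V, 24:T, 25:T, 26:T, 27:T
edges: (13,0,cv); (13,3,cvk); (13,7,cv); (13,8,cv); (17,3,cv); (17,14,cv); (17,16,cv); (18,4,cv); (18,14,cv); (18,15,cv); (19,7,cv); (19,15,cv); (19,16,cv); (20,14,cv); (20,15,cv); (20,16,cv); (24,2,cv); (24,21,cv); (24,23,cv); (25,4,cv); (25,21,cv); (25,22,cv); (26,7,cv); (26,22,cv); (26,23,cv); (27,21,cv); (27,22,cv); (27,23,cv)


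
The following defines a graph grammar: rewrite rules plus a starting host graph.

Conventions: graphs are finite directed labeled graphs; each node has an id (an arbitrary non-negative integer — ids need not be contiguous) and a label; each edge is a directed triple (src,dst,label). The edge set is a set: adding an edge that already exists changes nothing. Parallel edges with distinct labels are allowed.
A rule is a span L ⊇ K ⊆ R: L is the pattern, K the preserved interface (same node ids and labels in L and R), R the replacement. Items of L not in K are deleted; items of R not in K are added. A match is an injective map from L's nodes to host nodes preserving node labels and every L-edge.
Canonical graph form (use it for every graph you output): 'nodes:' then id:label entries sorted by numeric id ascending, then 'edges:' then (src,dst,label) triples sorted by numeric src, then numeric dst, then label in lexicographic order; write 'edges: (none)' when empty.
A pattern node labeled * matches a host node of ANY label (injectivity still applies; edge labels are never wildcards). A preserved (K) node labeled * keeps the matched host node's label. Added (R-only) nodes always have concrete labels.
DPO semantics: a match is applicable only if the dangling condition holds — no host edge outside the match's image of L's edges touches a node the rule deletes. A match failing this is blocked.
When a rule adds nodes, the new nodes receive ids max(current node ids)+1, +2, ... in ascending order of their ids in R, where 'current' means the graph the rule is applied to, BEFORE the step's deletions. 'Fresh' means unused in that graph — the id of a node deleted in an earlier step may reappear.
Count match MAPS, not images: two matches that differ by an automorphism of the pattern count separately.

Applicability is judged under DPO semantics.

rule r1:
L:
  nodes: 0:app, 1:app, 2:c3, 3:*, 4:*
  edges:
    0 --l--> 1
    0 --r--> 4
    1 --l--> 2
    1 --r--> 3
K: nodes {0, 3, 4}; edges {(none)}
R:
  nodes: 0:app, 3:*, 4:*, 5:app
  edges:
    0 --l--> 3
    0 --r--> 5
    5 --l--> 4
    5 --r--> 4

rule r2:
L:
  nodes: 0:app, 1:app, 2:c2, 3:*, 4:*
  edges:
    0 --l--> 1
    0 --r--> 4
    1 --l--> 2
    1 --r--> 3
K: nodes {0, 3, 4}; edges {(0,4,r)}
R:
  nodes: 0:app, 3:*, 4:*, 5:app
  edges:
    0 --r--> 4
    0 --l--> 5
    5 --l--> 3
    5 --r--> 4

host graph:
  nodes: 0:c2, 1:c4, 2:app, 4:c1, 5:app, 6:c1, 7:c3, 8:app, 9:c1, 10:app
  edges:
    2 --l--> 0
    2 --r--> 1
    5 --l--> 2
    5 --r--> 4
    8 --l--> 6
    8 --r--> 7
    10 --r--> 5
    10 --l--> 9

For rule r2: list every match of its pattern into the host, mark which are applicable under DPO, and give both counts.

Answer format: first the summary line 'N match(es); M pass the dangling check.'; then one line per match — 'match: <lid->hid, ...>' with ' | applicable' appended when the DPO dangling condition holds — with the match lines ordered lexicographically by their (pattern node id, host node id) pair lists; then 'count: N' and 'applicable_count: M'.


1 match(es); 1 pass the dangling check.
match: 0->5, 1->2, 2->0, 3->1, 4->4 | applicable
count: 1
applicable_count: 1


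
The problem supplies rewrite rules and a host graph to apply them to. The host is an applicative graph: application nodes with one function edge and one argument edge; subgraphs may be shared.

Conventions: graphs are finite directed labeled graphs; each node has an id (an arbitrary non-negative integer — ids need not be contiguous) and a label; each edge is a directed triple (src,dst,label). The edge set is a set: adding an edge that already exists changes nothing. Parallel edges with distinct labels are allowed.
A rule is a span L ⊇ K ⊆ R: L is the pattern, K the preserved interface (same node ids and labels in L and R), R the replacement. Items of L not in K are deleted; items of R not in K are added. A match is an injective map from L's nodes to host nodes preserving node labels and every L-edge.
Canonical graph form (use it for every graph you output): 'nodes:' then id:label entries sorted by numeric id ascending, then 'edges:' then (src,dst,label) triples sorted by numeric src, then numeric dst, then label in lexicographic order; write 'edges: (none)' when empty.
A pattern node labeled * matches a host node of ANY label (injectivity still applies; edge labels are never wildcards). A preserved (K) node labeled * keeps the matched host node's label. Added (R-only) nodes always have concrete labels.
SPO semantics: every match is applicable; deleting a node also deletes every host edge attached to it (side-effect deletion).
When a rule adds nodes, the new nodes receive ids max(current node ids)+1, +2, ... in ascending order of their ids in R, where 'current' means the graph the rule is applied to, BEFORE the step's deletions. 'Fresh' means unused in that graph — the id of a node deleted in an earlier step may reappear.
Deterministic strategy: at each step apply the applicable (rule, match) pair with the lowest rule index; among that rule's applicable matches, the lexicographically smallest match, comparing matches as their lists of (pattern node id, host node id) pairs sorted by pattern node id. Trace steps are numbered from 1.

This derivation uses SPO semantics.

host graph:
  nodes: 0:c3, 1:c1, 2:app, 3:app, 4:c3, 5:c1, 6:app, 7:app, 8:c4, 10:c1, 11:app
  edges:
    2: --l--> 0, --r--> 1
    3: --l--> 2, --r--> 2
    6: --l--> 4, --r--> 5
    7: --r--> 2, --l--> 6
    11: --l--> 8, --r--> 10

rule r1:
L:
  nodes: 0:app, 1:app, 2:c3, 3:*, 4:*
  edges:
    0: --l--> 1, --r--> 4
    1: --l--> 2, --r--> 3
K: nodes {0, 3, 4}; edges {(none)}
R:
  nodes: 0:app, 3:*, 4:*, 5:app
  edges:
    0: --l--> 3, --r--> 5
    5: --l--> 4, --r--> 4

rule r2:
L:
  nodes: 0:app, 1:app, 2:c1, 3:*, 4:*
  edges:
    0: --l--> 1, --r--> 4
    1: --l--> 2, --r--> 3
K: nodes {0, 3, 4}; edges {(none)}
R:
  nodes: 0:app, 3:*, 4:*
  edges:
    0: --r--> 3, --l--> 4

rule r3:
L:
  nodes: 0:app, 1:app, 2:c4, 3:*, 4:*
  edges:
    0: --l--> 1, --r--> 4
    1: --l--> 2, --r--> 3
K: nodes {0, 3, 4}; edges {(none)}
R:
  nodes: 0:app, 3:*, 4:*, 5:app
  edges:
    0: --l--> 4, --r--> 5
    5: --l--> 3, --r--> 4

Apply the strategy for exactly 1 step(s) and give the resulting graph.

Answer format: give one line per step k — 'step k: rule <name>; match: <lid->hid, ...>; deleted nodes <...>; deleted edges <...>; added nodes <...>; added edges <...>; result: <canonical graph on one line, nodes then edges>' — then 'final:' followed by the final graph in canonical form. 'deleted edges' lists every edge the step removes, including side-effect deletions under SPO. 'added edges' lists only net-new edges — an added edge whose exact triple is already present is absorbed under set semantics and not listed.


step 1: rule r1; match: 0->7, 1->6, 2->4, 3->5, 4->2; deleted nodes 4, 6; deleted edges (6,4,l); (6,5,r); (7,2,r); (7,6,l); added nodes 12; added edges (7,5,l); (7,12,r); (12,2,l); (12,2,r); result: nodes: 0:c3, 1:c1, 2:app, 3:app, 5:c1, 7:app, 8:c4, 10:c1, 11:app, 12:app edges: (2,0,l); (2,1,r); (3,2,l); (3,2,r); (7,5,l); (7,12,r); (11,8,l); (11,10,r); (12,2,l); (12,2,r)
final:
nodes: 0:c3, 1:c1, 2:app, 3:app, 5:c1, 7:app, 8:c4, 10:c1, 11:app, 12:app
edges: (2,0,l); (2,1,r); (3,2,l); (3,2,r); (7,5,l); (7,12,r); (11,8,l); (11,10,r); (12,2,l); (12,2,r)


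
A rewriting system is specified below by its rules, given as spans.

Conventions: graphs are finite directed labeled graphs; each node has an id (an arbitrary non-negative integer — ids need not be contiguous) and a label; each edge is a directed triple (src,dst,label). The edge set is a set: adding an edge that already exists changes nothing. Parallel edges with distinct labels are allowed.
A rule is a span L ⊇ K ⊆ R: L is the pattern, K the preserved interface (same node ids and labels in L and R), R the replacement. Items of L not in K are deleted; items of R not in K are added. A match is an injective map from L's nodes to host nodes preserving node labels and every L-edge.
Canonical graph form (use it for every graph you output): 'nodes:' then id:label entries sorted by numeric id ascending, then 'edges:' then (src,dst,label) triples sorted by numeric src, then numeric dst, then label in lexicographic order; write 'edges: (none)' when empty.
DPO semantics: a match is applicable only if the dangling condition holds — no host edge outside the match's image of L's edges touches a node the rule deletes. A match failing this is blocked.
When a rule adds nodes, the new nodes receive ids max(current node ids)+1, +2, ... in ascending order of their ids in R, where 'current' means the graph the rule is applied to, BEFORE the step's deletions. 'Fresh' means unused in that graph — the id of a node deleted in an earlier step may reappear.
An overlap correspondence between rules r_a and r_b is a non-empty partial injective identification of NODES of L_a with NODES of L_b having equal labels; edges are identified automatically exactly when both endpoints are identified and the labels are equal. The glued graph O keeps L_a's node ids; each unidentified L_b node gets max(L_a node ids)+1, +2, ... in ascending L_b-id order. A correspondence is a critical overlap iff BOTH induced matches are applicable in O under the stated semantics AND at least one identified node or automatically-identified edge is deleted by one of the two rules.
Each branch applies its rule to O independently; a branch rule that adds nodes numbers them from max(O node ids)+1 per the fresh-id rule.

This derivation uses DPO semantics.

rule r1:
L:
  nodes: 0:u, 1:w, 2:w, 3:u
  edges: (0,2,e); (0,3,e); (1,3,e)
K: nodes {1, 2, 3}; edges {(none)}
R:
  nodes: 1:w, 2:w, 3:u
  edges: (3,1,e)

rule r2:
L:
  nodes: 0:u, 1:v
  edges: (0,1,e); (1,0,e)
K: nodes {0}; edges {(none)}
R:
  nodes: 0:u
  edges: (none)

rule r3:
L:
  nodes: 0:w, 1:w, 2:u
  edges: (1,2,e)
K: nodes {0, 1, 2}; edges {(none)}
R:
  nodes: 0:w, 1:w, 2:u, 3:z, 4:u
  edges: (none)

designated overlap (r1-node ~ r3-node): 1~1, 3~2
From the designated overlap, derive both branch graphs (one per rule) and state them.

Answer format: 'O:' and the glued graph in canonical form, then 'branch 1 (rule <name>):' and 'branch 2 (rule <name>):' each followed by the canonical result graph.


O:
nodes: 0:u, 1:w, 2:w, 3:u, 4:w
edges: (0,2,e); (0,3,e); (1,3,e)
branch 1 (rule r1):
nodes: 1:w, 2:w, 3:u, 4:w
edges: (3,1,e)
branch 2 (rule r3):
nodes: 0:u, 1:w, 2:w, 3:u, 4:w, 5:z, 6:u
edges: (0,2,e); (0,3,e)


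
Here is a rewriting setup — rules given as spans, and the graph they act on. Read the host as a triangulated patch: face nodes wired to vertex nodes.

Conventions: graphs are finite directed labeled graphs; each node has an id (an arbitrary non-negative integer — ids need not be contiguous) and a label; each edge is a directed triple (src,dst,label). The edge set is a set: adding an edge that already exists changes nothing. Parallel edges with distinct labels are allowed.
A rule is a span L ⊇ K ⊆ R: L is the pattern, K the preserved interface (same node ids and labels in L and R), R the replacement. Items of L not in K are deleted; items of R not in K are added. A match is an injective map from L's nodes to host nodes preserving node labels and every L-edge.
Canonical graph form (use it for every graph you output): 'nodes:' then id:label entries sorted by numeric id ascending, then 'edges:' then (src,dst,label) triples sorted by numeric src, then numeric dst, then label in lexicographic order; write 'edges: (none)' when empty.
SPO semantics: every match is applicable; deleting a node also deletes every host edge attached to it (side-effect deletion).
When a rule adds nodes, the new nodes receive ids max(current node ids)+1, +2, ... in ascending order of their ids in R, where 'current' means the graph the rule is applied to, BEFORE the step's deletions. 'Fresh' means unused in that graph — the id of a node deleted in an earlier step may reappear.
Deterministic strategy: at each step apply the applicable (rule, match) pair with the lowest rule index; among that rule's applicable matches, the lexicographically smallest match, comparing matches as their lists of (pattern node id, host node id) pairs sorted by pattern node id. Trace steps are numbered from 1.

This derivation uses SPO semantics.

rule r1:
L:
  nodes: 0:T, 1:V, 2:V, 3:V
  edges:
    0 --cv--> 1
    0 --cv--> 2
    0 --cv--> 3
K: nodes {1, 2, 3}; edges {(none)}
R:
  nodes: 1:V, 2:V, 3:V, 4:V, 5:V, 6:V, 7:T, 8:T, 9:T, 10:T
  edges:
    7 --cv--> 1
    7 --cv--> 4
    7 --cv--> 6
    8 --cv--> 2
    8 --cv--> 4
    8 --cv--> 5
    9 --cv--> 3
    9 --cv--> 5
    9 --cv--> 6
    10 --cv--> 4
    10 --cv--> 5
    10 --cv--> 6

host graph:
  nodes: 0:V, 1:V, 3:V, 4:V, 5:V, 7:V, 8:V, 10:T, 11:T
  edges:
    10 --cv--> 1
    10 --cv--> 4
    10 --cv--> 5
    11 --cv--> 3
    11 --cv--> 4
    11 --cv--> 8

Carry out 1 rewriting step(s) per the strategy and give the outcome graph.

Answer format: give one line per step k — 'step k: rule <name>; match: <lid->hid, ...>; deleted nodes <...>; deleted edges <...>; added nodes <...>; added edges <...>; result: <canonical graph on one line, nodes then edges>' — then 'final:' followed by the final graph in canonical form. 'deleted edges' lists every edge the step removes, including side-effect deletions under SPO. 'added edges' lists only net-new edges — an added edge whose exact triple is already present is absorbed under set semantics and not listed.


step 1: rule r1; match: 0->10, 1->1, 2->4, 3->5; deleted nodes 10; deleted edges (10,1,cv); (10,4,cv); (10,5,cv); added nodes 12, 13, 14, 15, 16, 17, 18; added edges (15,1,cv); (15,12,cv); (15,14,cv); (16,4,cv); (16,12,cv); (16,13,cv); (17,5,cv); (17,13,cv); (17,14,cv); (18,12,cv); (18,13,cv); (18,14,cv); result: nodes: 0:V, 1:V, 3:V, 4:V, 5:V, 7:V, 8:V, 11:T, 12:V, 13:V, 14:V, 15:T, 16:T, 17:T, 18:T edges: (11,3,cv); (11,4,cv); (11,8,cv); (15,1,cv); (15,12,cv); (15,14,cv); (16,4,cv); (16,12,cv); (16,13,cv); (17,5,cv); (17,13,cv); (17,14,cv); (18,12,cv); (18,13,cv); (18,14,cv)
final:
nodes: 0:V, 1:V, 3:V, 4:V, 5:V, 7:V, 8:V, 11:T, 12:V, 13:V, 14:V, 15:T, 16:T, 17:T, 18:T
edges: (11,3,cv); (11,4,cv); (11,8,cv); (15,1,cv); (15,12,cv); (15,14,cv); (16,4,cv); (16,12,cv); (16,13,cv); (17,5,cv); (17,13,cv); (17,14,cv); (18,12,cv); (18,13,cv); (18,14,cv)


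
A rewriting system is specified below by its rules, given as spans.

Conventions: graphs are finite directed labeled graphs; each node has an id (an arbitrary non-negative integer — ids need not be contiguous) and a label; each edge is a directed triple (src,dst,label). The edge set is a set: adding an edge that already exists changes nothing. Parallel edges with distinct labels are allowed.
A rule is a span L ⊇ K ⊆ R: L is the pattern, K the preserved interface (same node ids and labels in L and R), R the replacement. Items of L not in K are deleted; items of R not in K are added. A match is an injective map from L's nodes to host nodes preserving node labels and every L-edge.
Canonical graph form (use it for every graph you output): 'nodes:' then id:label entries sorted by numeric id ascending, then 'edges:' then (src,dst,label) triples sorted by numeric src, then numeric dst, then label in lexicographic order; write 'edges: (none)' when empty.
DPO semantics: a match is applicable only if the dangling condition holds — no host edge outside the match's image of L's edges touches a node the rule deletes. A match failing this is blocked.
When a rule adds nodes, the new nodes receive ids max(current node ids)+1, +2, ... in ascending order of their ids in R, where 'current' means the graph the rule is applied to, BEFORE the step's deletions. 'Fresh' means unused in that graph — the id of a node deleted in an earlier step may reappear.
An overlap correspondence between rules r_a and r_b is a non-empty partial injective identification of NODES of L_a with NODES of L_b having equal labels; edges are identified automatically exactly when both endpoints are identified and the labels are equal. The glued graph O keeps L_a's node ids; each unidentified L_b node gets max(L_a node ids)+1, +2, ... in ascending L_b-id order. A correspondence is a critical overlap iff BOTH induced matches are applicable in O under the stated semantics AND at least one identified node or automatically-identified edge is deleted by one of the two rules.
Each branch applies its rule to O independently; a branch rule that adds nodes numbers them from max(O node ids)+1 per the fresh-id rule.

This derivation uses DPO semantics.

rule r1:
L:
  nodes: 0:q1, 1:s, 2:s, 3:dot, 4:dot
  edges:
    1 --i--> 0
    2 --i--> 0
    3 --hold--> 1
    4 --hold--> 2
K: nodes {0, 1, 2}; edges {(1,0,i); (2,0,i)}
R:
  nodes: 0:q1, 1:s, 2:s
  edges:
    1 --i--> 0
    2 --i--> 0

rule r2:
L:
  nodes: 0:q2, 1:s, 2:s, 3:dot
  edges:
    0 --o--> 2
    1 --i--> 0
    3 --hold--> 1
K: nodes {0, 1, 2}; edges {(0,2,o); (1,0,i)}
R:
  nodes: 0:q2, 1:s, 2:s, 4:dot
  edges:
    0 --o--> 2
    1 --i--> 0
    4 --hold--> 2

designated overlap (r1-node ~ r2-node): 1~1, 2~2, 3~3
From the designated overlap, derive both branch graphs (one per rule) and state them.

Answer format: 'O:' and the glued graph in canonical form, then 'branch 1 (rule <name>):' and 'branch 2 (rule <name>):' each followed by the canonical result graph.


O:
nodes: 0:q1, 1:s, 2:s, 3:dot, 4:dot, 5:q2
edges: (1,0,i); (1,5,i); (2,0,i); (3,1,hold); (4,2,hold); (5,2,o)
branch 1 (rule r1):
nodes: 0:q1, 1:s, 2:s, 5:q2
edges: (1,0,i); (1,5,i); (2,0,i); (5,2,o)
branch 2 (rule r2):
nodes: 0:q1, 1:s, 2:s, 4:dot, 5:q2, 6:dot
edges: (1,0,i); (1,5,i); (2,0,i); (4,2,hold); (5,2,o); (6,2,hold)


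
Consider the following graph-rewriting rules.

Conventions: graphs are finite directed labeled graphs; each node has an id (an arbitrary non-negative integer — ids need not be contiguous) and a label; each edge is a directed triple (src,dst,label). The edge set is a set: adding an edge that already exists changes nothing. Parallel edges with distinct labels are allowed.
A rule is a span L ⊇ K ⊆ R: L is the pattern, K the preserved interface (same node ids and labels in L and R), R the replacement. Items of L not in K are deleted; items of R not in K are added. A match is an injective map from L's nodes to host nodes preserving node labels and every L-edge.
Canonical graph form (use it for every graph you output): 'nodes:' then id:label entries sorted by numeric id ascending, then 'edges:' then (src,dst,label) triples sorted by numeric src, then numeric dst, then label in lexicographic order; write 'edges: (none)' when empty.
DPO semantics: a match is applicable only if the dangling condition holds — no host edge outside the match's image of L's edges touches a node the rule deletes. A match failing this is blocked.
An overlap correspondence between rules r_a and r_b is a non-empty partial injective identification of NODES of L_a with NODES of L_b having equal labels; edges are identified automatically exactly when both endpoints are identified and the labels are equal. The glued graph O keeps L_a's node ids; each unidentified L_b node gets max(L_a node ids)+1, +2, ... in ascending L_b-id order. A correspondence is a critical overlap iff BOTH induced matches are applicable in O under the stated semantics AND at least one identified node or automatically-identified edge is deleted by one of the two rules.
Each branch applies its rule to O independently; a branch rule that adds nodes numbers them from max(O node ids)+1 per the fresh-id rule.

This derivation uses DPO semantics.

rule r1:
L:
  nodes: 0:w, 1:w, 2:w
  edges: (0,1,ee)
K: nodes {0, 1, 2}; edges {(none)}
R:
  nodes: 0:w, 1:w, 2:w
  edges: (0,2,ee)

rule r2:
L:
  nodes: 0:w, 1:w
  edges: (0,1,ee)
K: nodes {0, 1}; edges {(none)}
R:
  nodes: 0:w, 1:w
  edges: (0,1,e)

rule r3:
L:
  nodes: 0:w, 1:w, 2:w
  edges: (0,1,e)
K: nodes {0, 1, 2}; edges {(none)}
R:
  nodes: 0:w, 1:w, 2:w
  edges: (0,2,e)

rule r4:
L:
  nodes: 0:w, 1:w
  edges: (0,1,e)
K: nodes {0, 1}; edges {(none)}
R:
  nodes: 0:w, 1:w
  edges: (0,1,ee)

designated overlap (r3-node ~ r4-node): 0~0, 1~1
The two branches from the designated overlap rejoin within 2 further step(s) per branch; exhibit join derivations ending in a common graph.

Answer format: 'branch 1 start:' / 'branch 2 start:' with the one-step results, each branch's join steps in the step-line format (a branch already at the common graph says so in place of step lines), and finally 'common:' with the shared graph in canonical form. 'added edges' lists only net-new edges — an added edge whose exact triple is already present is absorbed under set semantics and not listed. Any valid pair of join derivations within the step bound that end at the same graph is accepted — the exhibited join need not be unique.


branch 1 start:
nodes: 0:w, 1:w, 2:w
edges: (0,2,e)
branch 2 start:
nodes: 0:w, 1:w, 2:w
edges: (0,1,ee)
branch 1 step 1: rule r3; match: 0->0, 1->2, 2->1; deleted nodes (none); deleted edges (0,2,e); added nodes (none); added edges (0,1,e); result: nodes: 0:w, 1:w, 2:w edges: (0,1,e)
branch 2 step 1: rule r2; match: 0->0, 1->1; deleted nodes (none); deleted edges (0,1,ee); added nodes (none); added edges (0,1,e); result: nodes: 0:w, 1:w, 2:w edges: (0,1,e)
common:
nodes: 0:w, 1:w, 2:w
edges: (0,1,e)


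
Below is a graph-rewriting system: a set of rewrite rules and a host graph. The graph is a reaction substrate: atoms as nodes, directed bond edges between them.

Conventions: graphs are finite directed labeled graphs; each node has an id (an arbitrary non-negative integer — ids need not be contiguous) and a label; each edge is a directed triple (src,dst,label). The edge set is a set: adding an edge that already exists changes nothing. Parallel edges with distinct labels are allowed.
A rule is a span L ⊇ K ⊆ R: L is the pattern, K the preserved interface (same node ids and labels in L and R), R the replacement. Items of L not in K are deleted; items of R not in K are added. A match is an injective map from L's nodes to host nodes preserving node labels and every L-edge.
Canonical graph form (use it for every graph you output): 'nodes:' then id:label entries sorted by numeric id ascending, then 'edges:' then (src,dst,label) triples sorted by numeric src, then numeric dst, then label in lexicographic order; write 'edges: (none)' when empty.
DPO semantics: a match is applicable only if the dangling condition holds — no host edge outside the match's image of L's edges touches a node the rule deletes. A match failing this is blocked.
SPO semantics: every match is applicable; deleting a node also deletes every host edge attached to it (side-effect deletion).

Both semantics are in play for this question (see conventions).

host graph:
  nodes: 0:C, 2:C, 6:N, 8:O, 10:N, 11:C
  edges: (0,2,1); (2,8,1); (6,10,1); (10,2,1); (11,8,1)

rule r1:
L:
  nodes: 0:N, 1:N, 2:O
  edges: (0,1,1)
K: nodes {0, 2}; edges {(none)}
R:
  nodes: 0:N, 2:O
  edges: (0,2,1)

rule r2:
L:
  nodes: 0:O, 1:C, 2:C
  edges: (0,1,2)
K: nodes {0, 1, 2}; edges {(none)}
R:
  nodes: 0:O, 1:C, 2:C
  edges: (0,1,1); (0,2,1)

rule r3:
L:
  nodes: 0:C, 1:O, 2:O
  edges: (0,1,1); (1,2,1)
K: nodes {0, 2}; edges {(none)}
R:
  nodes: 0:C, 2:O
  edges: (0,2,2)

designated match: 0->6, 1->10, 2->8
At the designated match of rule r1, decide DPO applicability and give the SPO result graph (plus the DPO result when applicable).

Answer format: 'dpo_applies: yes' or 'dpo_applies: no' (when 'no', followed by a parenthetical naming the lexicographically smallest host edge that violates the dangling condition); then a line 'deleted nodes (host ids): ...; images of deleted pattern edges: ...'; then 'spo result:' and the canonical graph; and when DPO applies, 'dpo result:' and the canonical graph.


dpo_applies: no
(the rule deletes node 10, which keeps host edge (10,2,1) outside the match image — the dangling condition fails, DPO blocks; SPO proceeds and side-deletes such edges)
deleted nodes (host ids): 10; images of deleted pattern edges: (6,10,1)
spo result:
nodes: 0:C, 2:C, 6:N, 8:O, 11:C
edges: (0,2,1); (2,8,1); (6,8,1); (11,8,1)
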